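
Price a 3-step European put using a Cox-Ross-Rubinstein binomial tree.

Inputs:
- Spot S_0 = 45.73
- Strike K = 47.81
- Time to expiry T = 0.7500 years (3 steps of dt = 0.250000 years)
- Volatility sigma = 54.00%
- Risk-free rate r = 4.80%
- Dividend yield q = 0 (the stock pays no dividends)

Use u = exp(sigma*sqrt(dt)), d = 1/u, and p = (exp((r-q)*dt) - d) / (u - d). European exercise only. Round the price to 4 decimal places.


dt = T/N = 0.250000
u = exp(sigma*sqrt(dt)) = 1.309964; d = 1/u = 0.763379
p = (exp((r-q)*dt) - d) / (u - d) = 0.454994
Discount per step: exp(-r*dt) = 0.988072
Stock lattice S(k, i) with i counting down-moves:
  k=0: S(0,0) = 45.7300
  k=1: S(1,0) = 59.9047; S(1,1) = 34.9093
  k=2: S(2,0) = 78.4730; S(2,1) = 45.7300; S(2,2) = 26.6491
  k=3: S(3,0) = 102.7968; S(3,1) = 59.9047; S(3,2) = 34.9093; S(3,3) = 20.3434
Terminal payoffs V(N, i) = max(K - S_T, 0):
  V(3,0) = 0.000000; V(3,1) = 0.000000; V(3,2) = 12.900656; V(3,3) = 27.466641
Backward induction: V(k, i) = exp(-r*dt) * [p * V(k+1, i) + (1-p) * V(k+1, i+1)].
  V(2,0) = exp(-r*dt) * [p*0.000000 + (1-p)*0.000000] = 0.000000
  V(2,1) = exp(-r*dt) * [p*0.000000 + (1-p)*12.900656] = 6.947070
  V(2,2) = exp(-r*dt) * [p*12.900656 + (1-p)*27.466641] = 20.590631
  V(1,0) = exp(-r*dt) * [p*0.000000 + (1-p)*6.947070] = 3.741033
  V(1,1) = exp(-r*dt) * [p*6.947070 + (1-p)*20.590631] = 14.211331
  V(0,0) = exp(-r*dt) * [p*3.741033 + (1-p)*14.211331] = 9.334718

Answer: Price = V(0,0) = 9.3347


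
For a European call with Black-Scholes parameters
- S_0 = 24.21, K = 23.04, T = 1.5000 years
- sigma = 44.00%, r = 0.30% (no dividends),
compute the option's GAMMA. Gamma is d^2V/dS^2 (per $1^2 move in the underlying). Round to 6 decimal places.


Answer: Gamma = 0.028559

Derivation:
d1 = 0.3697132428; d2 = -0.1691745006
phi(d1) = 0.3725878336; exp(-qT) = 1.0000000000; exp(-rT) = 0.9955101098
Gamma = exp(-qT) * phi(d1) / (S * sigma * sqrt(T)) = 1.0000000000 * 0.3725878336 / (24.2100 * 0.4400 * 1.2247448714) = 0.028559


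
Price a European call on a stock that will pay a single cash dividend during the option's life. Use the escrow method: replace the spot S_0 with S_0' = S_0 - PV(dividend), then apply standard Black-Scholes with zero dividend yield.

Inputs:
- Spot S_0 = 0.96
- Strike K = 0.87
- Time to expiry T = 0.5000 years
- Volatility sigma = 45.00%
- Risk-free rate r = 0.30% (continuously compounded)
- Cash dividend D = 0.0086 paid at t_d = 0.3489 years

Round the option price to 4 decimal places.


Answer: Price = 0.1610

Derivation:
PV(D) = D * exp(-r * t_d) = 0.0086 * 0.99895385 = 0.00859100
S_0' = S_0 - PV(D) = 0.9600 - 0.00859100 = 0.95140900
d1 = (ln(S_0'/K) + (r + sigma^2/2)*T) / (sigma*sqrt(T)) = 0.44492990
d2 = d1 - sigma*sqrt(T) = 0.12673185
exp(-rT) = 0.99850112
N(d1) = 0.67181479; N(d2) = 0.55042368
C = S_0' * N(d1) - K * exp(-rT) * N(d2) = 0.95140900 * 0.67181479 - 0.8700 * 0.99850112 * 0.55042368 = 0.1610


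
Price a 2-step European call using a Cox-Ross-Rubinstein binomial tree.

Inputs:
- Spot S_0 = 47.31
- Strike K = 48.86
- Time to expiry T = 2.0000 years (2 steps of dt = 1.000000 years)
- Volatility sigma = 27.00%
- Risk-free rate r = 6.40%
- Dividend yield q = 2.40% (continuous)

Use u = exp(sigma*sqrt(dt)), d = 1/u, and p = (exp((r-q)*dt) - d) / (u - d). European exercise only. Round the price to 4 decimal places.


Answer: Price = V(0,0) = 7.3271

Derivation:
dt = T/N = 1.000000
u = exp(sigma*sqrt(dt)) = 1.309964; d = 1/u = 0.763379
p = (exp((r-q)*dt) - d) / (u - d) = 0.507572
Discount per step: exp(-r*dt) = 0.938005
Stock lattice S(k, i) with i counting down-moves:
  k=0: S(0,0) = 47.3100
  k=1: S(1,0) = 61.9744; S(1,1) = 36.1155
  k=2: S(2,0) = 81.1843; S(2,1) = 47.3100; S(2,2) = 27.5698
Terminal payoffs V(N, i) = max(S_T - K, 0):
  V(2,0) = 32.324285; V(2,1) = 0.000000; V(2,2) = 0.000000
Backward induction: V(k, i) = exp(-r*dt) * [p * V(k+1, i) + (1-p) * V(k+1, i+1)].
  V(1,0) = exp(-r*dt) * [p*32.324285 + (1-p)*0.000000] = 15.389759
  V(1,1) = exp(-r*dt) * [p*0.000000 + (1-p)*0.000000] = 0.000000
  V(0,0) = exp(-r*dt) * [p*15.389759 + (1-p)*0.000000] = 7.327144


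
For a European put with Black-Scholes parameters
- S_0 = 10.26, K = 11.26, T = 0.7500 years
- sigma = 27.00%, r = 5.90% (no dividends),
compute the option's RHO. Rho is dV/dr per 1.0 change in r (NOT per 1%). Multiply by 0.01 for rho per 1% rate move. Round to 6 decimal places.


d1 = -0.0915903462; d2 = -0.3254172052
phi(d1) = 0.3972724630; exp(-qT) = 1.0000000000; exp(-rT) = 0.9567147489
N(-d2) = 0.6275673322
Rho = -K*T*exp(-rT)*N(-d2) = -11.2600 * 0.7500 * 0.9567147489 * 0.6275673322 = -5.070403

Answer: Rho = -5.070403


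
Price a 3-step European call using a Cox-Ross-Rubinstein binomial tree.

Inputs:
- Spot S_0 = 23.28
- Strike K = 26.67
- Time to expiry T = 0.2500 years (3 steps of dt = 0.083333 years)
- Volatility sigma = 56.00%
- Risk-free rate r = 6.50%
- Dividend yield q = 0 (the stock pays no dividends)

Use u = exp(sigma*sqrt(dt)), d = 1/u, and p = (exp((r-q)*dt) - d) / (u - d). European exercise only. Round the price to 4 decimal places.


dt = T/N = 0.083333
u = exp(sigma*sqrt(dt)) = 1.175458; d = 1/u = 0.850732
p = (exp((r-q)*dt) - d) / (u - d) = 0.476399
Discount per step: exp(-r*dt) = 0.994598
Stock lattice S(k, i) with i counting down-moves:
  k=0: S(0,0) = 23.2800
  k=1: S(1,0) = 27.3647; S(1,1) = 19.8050
  k=2: S(2,0) = 32.1660; S(2,1) = 23.2800; S(2,2) = 16.8488
  k=3: S(3,0) = 37.8098; S(3,1) = 27.3647; S(3,2) = 19.8050; S(3,3) = 14.3338
Terminal payoffs V(N, i) = max(S_T - K, 0):
  V(3,0) = 11.139820; V(3,1) = 0.694668; V(3,2) = 0.000000; V(3,3) = 0.000000
Backward induction: V(k, i) = exp(-r*dt) * [p * V(k+1, i) + (1-p) * V(k+1, i+1)].
  V(2,0) = exp(-r*dt) * [p*11.139820 + (1-p)*0.694668] = 5.640097
  V(2,1) = exp(-r*dt) * [p*0.694668 + (1-p)*0.000000] = 0.329152
  V(2,2) = exp(-r*dt) * [p*0.000000 + (1-p)*0.000000] = 0.000000
  V(1,0) = exp(-r*dt) * [p*5.640097 + (1-p)*0.329152] = 2.843836
  V(1,1) = exp(-r*dt) * [p*0.329152 + (1-p)*0.000000] = 0.155961
  V(0,0) = exp(-r*dt) * [p*2.843836 + (1-p)*0.155961] = 1.428703

Answer: Price = V(0,0) = 1.4287


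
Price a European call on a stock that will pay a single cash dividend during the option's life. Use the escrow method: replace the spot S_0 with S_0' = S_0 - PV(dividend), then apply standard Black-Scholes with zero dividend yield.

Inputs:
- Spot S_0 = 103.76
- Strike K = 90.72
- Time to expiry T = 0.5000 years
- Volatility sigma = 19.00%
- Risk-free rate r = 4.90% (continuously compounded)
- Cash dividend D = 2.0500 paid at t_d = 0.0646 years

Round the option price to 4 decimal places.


Answer: Price = 14.1859

Derivation:
PV(D) = D * exp(-r * t_d) = 2.0500 * 0.99683960 = 2.04352119
S_0' = S_0 - PV(D) = 103.7600 - 2.04352119 = 101.71647881
d1 = (ln(S_0'/K) + (r + sigma^2/2)*T) / (sigma*sqrt(T)) = 1.10112516
d2 = d1 - sigma*sqrt(T) = 0.96677488
exp(-rT) = 0.97579769
N(d1) = 0.86457891; N(d2) = 0.83317171
C = S_0' * N(d1) - K * exp(-rT) * N(d2) = 101.71647881 * 0.86457891 - 90.7200 * 0.97579769 * 0.83317171 = 14.1859


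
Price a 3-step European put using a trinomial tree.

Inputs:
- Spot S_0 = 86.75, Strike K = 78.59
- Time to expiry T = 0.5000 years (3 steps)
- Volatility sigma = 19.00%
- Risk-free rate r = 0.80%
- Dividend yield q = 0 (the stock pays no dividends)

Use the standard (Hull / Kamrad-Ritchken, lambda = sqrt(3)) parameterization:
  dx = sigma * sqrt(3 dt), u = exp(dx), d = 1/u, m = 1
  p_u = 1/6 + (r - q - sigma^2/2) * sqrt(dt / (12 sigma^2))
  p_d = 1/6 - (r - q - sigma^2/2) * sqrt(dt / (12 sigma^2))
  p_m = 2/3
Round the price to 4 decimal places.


dt = T/N = 0.166667; dx = sigma*sqrt(3*dt) = 0.134350
u = exp(dx) = 1.143793; d = 1/u = 0.874284
p_u = 0.160433, p_m = 0.666667, p_d = 0.172900
Discount per step: exp(-r*dt) = 0.998668
Stock lattice S(k, j) with j the centered position index:
  k=0: S(0,+0) = 86.7500
  k=1: S(1,-1) = 75.8441; S(1,+0) = 86.7500; S(1,+1) = 99.2241
  k=2: S(2,-2) = 66.3093; S(2,-1) = 75.8441; S(2,+0) = 86.7500; S(2,+1) = 99.2241; S(2,+2) = 113.4918
  k=3: S(3,-3) = 57.9731; S(3,-2) = 66.3093; S(3,-1) = 75.8441; S(3,+0) = 86.7500; S(3,+1) = 99.2241; S(3,+2) = 113.4918; S(3,+3) = 129.8112
Terminal payoffs V(N, j) = max(K - S_T, 0):
  V(3,-3) = 20.616874; V(3,-2) = 12.280721; V(3,-1) = 2.745884; V(3,+0) = 0.000000; V(3,+1) = 0.000000; V(3,+2) = 0.000000; V(3,+3) = 0.000000
Backward induction: V(k, j) = exp(-r*dt) * [p_u * V(k+1, j+1) + p_m * V(k+1, j) + p_d * V(k+1, j-1)]
  V(2,-2) = exp(-r*dt) * [p_u*2.745884 + p_m*12.280721 + p_d*20.616874] = 12.176097
  V(2,-1) = exp(-r*dt) * [p_u*0.000000 + p_m*2.745884 + p_d*12.280721] = 3.948662
  V(2,+0) = exp(-r*dt) * [p_u*0.000000 + p_m*0.000000 + p_d*2.745884] = 0.474132
  V(2,+1) = exp(-r*dt) * [p_u*0.000000 + p_m*0.000000 + p_d*0.000000] = 0.000000
  V(2,+2) = exp(-r*dt) * [p_u*0.000000 + p_m*0.000000 + p_d*0.000000] = 0.000000
  V(1,-1) = exp(-r*dt) * [p_u*0.474132 + p_m*3.948662 + p_d*12.176097] = 4.807345
  V(1,+0) = exp(-r*dt) * [p_u*0.000000 + p_m*0.474132 + p_d*3.948662] = 0.997482
  V(1,+1) = exp(-r*dt) * [p_u*0.000000 + p_m*0.000000 + p_d*0.474132] = 0.081868
  V(0,+0) = exp(-r*dt) * [p_u*0.081868 + p_m*0.997482 + p_d*4.807345] = 1.507303

Answer: Price = V(0,0) = 1.5073


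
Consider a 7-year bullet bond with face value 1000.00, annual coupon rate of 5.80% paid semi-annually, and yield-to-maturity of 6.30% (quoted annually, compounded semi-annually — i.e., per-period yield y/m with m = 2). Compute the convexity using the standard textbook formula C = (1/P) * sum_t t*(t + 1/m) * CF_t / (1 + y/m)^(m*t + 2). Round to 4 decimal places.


Answer: Convexity = 38.5307

Derivation:
Coupon per period c = face * coupon_rate / m = 29.000000
Periods per year m = 2; per-period yield y/m = 0.031500
Number of cashflows N = 14
Cashflows (t years, CF_t, discount factor 1/(1+y/m)^(m*t), PV):
  t = 0.5000: CF_t = 29.000000, DF = 0.969462, PV = 28.114397
  t = 1.0000: CF_t = 29.000000, DF = 0.939856, PV = 27.255838
  t = 1.5000: CF_t = 29.000000, DF = 0.911155, PV = 26.423497
  t = 2.0000: CF_t = 29.000000, DF = 0.883330, PV = 25.616575
  t = 2.5000: CF_t = 29.000000, DF = 0.856355, PV = 24.834295
  t = 3.0000: CF_t = 29.000000, DF = 0.830204, PV = 24.075904
  t = 3.5000: CF_t = 29.000000, DF = 0.804851, PV = 23.340673
  t = 4.0000: CF_t = 29.000000, DF = 0.780272, PV = 22.627894
  t = 4.5000: CF_t = 29.000000, DF = 0.756444, PV = 21.936882
  t = 5.0000: CF_t = 29.000000, DF = 0.733344, PV = 21.266973
  t = 5.5000: CF_t = 29.000000, DF = 0.710949, PV = 20.617521
  t = 6.0000: CF_t = 29.000000, DF = 0.689238, PV = 19.987902
  t = 6.5000: CF_t = 29.000000, DF = 0.668190, PV = 19.377510
  t = 7.0000: CF_t = 1029.000000, DF = 0.647785, PV = 666.570551
Price P = sum_t PV_t = 972.046412
Convexity numerator sum_t t*(t + 1/m) * CF_t / (1+y/m)^(m*t + 2):
  t = 0.5000: term = 13.211749
  t = 1.0000: term = 38.424863
  t = 1.5000: term = 74.502885
  t = 2.0000: term = 120.379520
  t = 2.5000: term = 175.055046
  t = 3.0000: term = 237.592889
  t = 3.5000: term = 307.116354
  t = 4.0000: term = 382.805510
  t = 4.5000: term = 463.894219
  t = 5.0000: term = 549.667303
  t = 5.5000: term = 639.457842
  t = 6.0000: term = 732.644599
  t = 6.5000: term = 828.649571
  t = 7.0000: term = 32890.233842
Convexity = (1/P) * sum = 37453.636193 / 972.046412 = 38.530708


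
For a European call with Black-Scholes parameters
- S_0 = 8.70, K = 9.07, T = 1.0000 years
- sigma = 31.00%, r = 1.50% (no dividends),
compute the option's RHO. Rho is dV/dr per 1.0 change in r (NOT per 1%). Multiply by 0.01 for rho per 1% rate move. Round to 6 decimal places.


Answer: Rho = 3.616794

Derivation:
d1 = 0.0690347146; d2 = -0.2409652854
phi(d1) = 0.3979927742; exp(-qT) = 1.0000000000; exp(-rT) = 0.9851119396
N(d2) = 0.4047910110
Rho = K*T*exp(-rT)*N(d2) = 9.0700 * 1.0000 * 0.9851119396 * 0.4047910110 = 3.616794


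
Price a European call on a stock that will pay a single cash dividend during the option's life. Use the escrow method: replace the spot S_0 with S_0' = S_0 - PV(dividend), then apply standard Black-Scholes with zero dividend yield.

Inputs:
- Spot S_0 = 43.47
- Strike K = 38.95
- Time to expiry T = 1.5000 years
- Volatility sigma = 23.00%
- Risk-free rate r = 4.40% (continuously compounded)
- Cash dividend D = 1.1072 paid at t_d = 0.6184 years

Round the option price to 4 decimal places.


Answer: Price = 7.9931

Derivation:
PV(D) = D * exp(-r * t_d) = 1.1072 * 0.97315725 = 1.07747970
S_0' = S_0 - PV(D) = 43.4700 - 1.07747970 = 42.39252030
d1 = (ln(S_0'/K) + (r + sigma^2/2)*T) / (sigma*sqrt(T)) = 0.67580416
d2 = d1 - sigma*sqrt(T) = 0.39411284
exp(-rT) = 0.93613086
N(d1) = 0.75041750; N(d2) = 0.65325113
C = S_0' * N(d1) - K * exp(-rT) * N(d2) = 42.39252030 * 0.75041750 - 38.9500 * 0.93613086 * 0.65325113 = 7.9931


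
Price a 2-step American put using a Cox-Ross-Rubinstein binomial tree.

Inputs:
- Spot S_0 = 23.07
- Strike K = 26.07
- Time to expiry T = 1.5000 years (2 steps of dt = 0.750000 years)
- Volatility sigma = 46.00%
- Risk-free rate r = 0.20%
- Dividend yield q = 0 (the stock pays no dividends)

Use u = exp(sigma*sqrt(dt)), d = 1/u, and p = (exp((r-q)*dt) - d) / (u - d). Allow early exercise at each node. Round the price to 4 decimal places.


dt = T/N = 0.750000
u = exp(sigma*sqrt(dt)) = 1.489398; d = 1/u = 0.671412
p = (exp((r-q)*dt) - d) / (u - d) = 0.403539
Discount per step: exp(-r*dt) = 0.998501
Stock lattice S(k, i) with i counting down-moves:
  k=0: S(0,0) = 23.0700
  k=1: S(1,0) = 34.3604; S(1,1) = 15.4895
  k=2: S(2,0) = 51.1763; S(2,1) = 23.0700; S(2,2) = 10.3998
Terminal payoffs V(N, i) = max(K - S_T, 0):
  V(2,0) = 0.000000; V(2,1) = 3.000000; V(2,2) = 15.670167
Backward induction: V(k, i) = exp(-r*dt) * [p * V(k+1, i) + (1-p) * V(k+1, i+1)]; then take max(V_cont, immediate exercise) for American.
  V(1,0) = exp(-r*dt) * [p*0.000000 + (1-p)*3.000000] = 1.786702; exercise = 0.000000; V(1,0) = max -> 1.786702
  V(1,1) = exp(-r*dt) * [p*3.000000 + (1-p)*15.670167] = 10.541440; exercise = 10.580515; V(1,1) = max -> 10.580515
  V(0,0) = exp(-r*dt) * [p*1.786702 + (1-p)*10.580515] = 7.021331; exercise = 3.000000; V(0,0) = max -> 7.021331

Answer: Price = V(0,0) = 7.0213


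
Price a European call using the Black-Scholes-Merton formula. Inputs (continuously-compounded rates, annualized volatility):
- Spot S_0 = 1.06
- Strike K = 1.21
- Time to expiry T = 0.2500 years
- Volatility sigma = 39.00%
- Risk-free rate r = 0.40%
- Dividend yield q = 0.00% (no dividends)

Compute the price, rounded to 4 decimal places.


Answer: Price = 0.0329

Derivation:
d1 = (ln(S/K) + (r - q + 0.5*sigma^2) * T) / (sigma * sqrt(T)) = -0.57609719
d2 = d1 - sigma * sqrt(T) = -0.77109719
exp(-rT) = 0.99900050; exp(-qT) = 1.00000000
C = S_0 * exp(-qT) * N(d1) - K * exp(-rT) * N(d2)
N(d1) = 0.28227475; N(d2) = 0.22032466
C = 1.0600 * 1.00000000 * 0.28227475 - 1.2100 * 0.99900050 * 0.22032466 = 0.0329


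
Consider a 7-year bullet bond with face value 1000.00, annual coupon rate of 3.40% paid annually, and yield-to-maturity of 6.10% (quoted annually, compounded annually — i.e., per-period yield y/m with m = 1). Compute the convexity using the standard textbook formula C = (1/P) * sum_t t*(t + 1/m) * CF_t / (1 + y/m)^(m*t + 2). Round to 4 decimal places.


Coupon per period c = face * coupon_rate / m = 34.000000
Periods per year m = 1; per-period yield y/m = 0.061000
Number of cashflows N = 7
Cashflows (t years, CF_t, discount factor 1/(1+y/m)^(m*t), PV):
  t = 1.0000: CF_t = 34.000000, DF = 0.942507, PV = 32.045240
  t = 2.0000: CF_t = 34.000000, DF = 0.888320, PV = 30.202866
  t = 3.0000: CF_t = 34.000000, DF = 0.837247, PV = 28.466414
  t = 4.0000: CF_t = 34.000000, DF = 0.789112, PV = 26.829797
  t = 5.0000: CF_t = 34.000000, DF = 0.743743, PV = 25.287273
  t = 6.0000: CF_t = 34.000000, DF = 0.700983, PV = 23.833434
  t = 7.0000: CF_t = 1034.000000, DF = 0.660682, PV = 683.144933
Price P = sum_t PV_t = 849.809956
Convexity numerator sum_t t*(t + 1/m) * CF_t / (1+y/m)^(m*t + 2):
  t = 1.0000: term = 56.932829
  t = 2.0000: term = 160.978780
  t = 3.0000: term = 303.447276
  t = 4.0000: term = 476.668671
  t = 5.0000: term = 673.895388
  t = 6.0000: term = 889.211634
  t = 7.0000: term = 33983.656917
Convexity = (1/P) * sum = 36544.791496 / 849.809956 = 43.003487

Answer: Convexity = 43.0035


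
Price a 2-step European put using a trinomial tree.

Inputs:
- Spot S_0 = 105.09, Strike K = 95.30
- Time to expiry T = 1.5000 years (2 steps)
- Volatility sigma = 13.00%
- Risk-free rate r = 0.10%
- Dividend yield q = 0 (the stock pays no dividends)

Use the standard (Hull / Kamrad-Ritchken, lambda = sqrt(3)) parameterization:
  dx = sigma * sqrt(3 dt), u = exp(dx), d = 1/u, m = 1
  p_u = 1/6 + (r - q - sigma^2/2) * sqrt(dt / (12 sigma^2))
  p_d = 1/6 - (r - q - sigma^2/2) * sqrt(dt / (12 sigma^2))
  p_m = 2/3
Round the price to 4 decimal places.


dt = T/N = 0.750000; dx = sigma*sqrt(3*dt) = 0.195000
u = exp(dx) = 1.215311; d = 1/u = 0.822835
p_u = 0.152340, p_m = 0.666667, p_d = 0.180994
Discount per step: exp(-r*dt) = 0.999250
Stock lattice S(k, j) with j the centered position index:
  k=0: S(0,+0) = 105.0900
  k=1: S(1,-1) = 86.4717; S(1,+0) = 105.0900; S(1,+1) = 127.7170
  k=2: S(2,-2) = 71.1519; S(2,-1) = 86.4717; S(2,+0) = 105.0900; S(2,+1) = 127.7170; S(2,+2) = 155.2159
Terminal payoffs V(N, j) = max(K - S_T, 0):
  V(2,-2) = 24.148093; V(2,-1) = 8.828306; V(2,+0) = 0.000000; V(2,+1) = 0.000000; V(2,+2) = 0.000000
Backward induction: V(k, j) = exp(-r*dt) * [p_u * V(k+1, j+1) + p_m * V(k+1, j) + p_d * V(k+1, j-1)]
  V(1,-1) = exp(-r*dt) * [p_u*0.000000 + p_m*8.828306 + p_d*24.148093] = 10.248498
  V(1,+0) = exp(-r*dt) * [p_u*0.000000 + p_m*0.000000 + p_d*8.828306] = 1.596669
  V(1,+1) = exp(-r*dt) * [p_u*0.000000 + p_m*0.000000 + p_d*0.000000] = 0.000000
  V(0,+0) = exp(-r*dt) * [p_u*0.000000 + p_m*1.596669 + p_d*10.248498] = 2.917170

Answer: Price = V(0,0) = 2.9172


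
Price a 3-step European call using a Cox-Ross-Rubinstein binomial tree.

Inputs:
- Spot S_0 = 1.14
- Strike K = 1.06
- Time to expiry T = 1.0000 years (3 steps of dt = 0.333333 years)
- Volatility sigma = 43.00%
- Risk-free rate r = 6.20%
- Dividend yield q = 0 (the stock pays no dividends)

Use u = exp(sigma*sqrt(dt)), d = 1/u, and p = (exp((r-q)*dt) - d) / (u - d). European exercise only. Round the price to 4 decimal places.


Answer: Price = V(0,0) = 0.2748

Derivation:
dt = T/N = 0.333333
u = exp(sigma*sqrt(dt)) = 1.281794; d = 1/u = 0.780157
p = (exp((r-q)*dt) - d) / (u - d) = 0.479879
Discount per step: exp(-r*dt) = 0.979545
Stock lattice S(k, i) with i counting down-moves:
  k=0: S(0,0) = 1.1400
  k=1: S(1,0) = 1.4612; S(1,1) = 0.8894
  k=2: S(2,0) = 1.8730; S(2,1) = 1.1400; S(2,2) = 0.6939
  k=3: S(3,0) = 2.4008; S(3,1) = 1.4612; S(3,2) = 0.8894; S(3,3) = 0.5413
Terminal payoffs V(N, i) = max(S_T - K, 0):
  V(3,0) = 1.340819; V(3,1) = 0.401245; V(3,2) = 0.000000; V(3,3) = 0.000000
Backward induction: V(k, i) = exp(-r*dt) * [p * V(k+1, i) + (1-p) * V(k+1, i+1)].
  V(2,0) = exp(-r*dt) * [p*1.340819 + (1-p)*0.401245] = 0.834697
  V(2,1) = exp(-r*dt) * [p*0.401245 + (1-p)*0.000000] = 0.188610
  V(2,2) = exp(-r*dt) * [p*0.000000 + (1-p)*0.000000] = 0.000000
  V(1,0) = exp(-r*dt) * [p*0.834697 + (1-p)*0.188610] = 0.488454
  V(1,1) = exp(-r*dt) * [p*0.188610 + (1-p)*0.000000] = 0.088659
  V(0,0) = exp(-r*dt) * [p*0.488454 + (1-p)*0.088659] = 0.274774


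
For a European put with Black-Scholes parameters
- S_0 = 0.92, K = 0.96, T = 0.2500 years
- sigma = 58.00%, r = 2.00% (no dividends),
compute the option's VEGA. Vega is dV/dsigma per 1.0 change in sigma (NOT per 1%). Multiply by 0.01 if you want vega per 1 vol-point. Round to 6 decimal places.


Answer: Vega = 0.183491

Derivation:
d1 = 0.0154840882; d2 = -0.2745159118
phi(d1) = 0.3988944587; exp(-qT) = 1.0000000000; exp(-rT) = 0.9950124792
Vega = S * exp(-qT) * phi(d1) * sqrt(T) = 0.9200 * 1.0000000000 * 0.3988944587 * 0.5000000000 = 0.183491


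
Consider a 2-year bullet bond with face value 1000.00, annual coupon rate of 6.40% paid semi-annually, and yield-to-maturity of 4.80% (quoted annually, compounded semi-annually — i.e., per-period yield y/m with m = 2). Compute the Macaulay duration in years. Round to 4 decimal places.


Coupon per period c = face * coupon_rate / m = 32.000000
Periods per year m = 2; per-period yield y/m = 0.024000
Number of cashflows N = 4
Cashflows (t years, CF_t, discount factor 1/(1+y/m)^(m*t), PV):
  t = 0.5000: CF_t = 32.000000, DF = 0.976562, PV = 31.250000
  t = 1.0000: CF_t = 32.000000, DF = 0.953674, PV = 30.517578
  t = 1.5000: CF_t = 32.000000, DF = 0.931323, PV = 29.802322
  t = 2.0000: CF_t = 1032.000000, DF = 0.909495, PV = 938.598532
Price P = sum_t PV_t = 1030.168433
Macaulay numerator sum_t t * PV_t:
  t * PV_t at t = 0.5000: 15.625000
  t * PV_t at t = 1.0000: 30.517578
  t * PV_t at t = 1.5000: 44.703484
  t * PV_t at t = 2.0000: 1877.197064
Macaulay duration D = (sum_t t * PV_t) / P = 1968.043126 / 1030.168433 = 1.910409

Answer: Macaulay duration = 1.9104 years


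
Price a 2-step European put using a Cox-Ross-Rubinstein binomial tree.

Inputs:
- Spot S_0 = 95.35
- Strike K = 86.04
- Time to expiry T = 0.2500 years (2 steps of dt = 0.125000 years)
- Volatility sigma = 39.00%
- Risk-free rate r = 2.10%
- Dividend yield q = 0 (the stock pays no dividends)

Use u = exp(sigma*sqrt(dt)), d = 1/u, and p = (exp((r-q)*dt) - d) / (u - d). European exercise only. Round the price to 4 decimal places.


Answer: Price = V(0,0) = 3.7470

Derivation:
dt = T/N = 0.125000
u = exp(sigma*sqrt(dt)) = 1.147844; d = 1/u = 0.871198
p = (exp((r-q)*dt) - d) / (u - d) = 0.475084
Discount per step: exp(-r*dt) = 0.997378
Stock lattice S(k, i) with i counting down-moves:
  k=0: S(0,0) = 95.3500
  k=1: S(1,0) = 109.4470; S(1,1) = 83.0687
  k=2: S(2,0) = 125.6281; S(2,1) = 95.3500; S(2,2) = 72.3693
Terminal payoffs V(N, i) = max(K - S_T, 0):
  V(2,0) = 0.000000; V(2,1) = 0.000000; V(2,2) = 13.670663
Backward induction: V(k, i) = exp(-r*dt) * [p * V(k+1, i) + (1-p) * V(k+1, i+1)].
  V(1,0) = exp(-r*dt) * [p*0.000000 + (1-p)*0.000000] = 0.000000
  V(1,1) = exp(-r*dt) * [p*0.000000 + (1-p)*13.670663] = 7.157135
  V(0,0) = exp(-r*dt) * [p*0.000000 + (1-p)*7.157135] = 3.747045


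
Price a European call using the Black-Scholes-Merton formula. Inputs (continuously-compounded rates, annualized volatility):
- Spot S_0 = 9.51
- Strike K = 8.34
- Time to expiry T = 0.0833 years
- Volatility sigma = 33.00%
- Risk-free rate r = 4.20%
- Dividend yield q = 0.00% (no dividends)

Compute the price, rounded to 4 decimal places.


Answer: Price = 1.2291

Derivation:
d1 = (ln(S/K) + (r - q + 0.5*sigma^2) * T) / (sigma * sqrt(T)) = 1.46272023
d2 = d1 - sigma * sqrt(T) = 1.36747649
exp(-rT) = 0.99650751; exp(-qT) = 1.00000000
C = S_0 * exp(-qT) * N(d1) - K * exp(-rT) * N(d2)
N(d1) = 0.92822803; N(d2) = 0.91426200
C = 9.5100 * 1.00000000 * 0.92822803 - 8.3400 * 0.99650751 * 0.91426200 = 1.2291


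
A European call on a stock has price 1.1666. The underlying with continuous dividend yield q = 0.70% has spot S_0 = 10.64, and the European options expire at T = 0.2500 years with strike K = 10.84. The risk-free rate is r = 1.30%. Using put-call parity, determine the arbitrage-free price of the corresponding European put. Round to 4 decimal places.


Answer: Put price = 1.3500

Derivation:
Put-call parity: C - P = S_0 * exp(-qT) - K * exp(-rT).
S_0 * exp(-qT) = 10.6400 * 0.99825153 = 10.62139628
K * exp(-rT) = 10.8400 * 0.99675528 = 10.80482719
P = C - S*exp(-qT) + K*exp(-rT)
P = 1.1666 - 10.62139628 + 10.80482719 = 1.3500


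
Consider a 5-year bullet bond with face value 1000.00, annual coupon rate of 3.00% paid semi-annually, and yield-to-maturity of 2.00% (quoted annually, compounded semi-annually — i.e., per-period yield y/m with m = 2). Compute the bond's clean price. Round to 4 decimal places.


Answer: Price = 1047.3565

Derivation:
Coupon per period c = face * coupon_rate / m = 15.000000
Periods per year m = 2; per-period yield y/m = 0.010000
Number of cashflows N = 10
Cashflows (t years, CF_t, discount factor 1/(1+y/m)^(m*t), PV):
  t = 0.5000: CF_t = 15.000000, DF = 0.990099, PV = 14.851485
  t = 1.0000: CF_t = 15.000000, DF = 0.980296, PV = 14.704441
  t = 1.5000: CF_t = 15.000000, DF = 0.970590, PV = 14.558852
  t = 2.0000: CF_t = 15.000000, DF = 0.960980, PV = 14.414705
  t = 2.5000: CF_t = 15.000000, DF = 0.951466, PV = 14.271985
  t = 3.0000: CF_t = 15.000000, DF = 0.942045, PV = 14.130679
  t = 3.5000: CF_t = 15.000000, DF = 0.932718, PV = 13.990771
  t = 4.0000: CF_t = 15.000000, DF = 0.923483, PV = 13.852248
  t = 4.5000: CF_t = 15.000000, DF = 0.914340, PV = 13.715097
  t = 5.0000: CF_t = 1015.000000, DF = 0.905287, PV = 918.866259
Price P = sum_t PV_t = 1047.356523


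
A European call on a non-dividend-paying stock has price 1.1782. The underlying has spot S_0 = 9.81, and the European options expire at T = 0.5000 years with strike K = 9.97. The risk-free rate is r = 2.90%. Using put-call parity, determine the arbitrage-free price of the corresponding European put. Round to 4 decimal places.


Answer: Put price = 1.1947

Derivation:
Put-call parity: C - P = S_0 * exp(-qT) - K * exp(-rT).
S_0 * exp(-qT) = 9.8100 * 1.00000000 = 9.81000000
K * exp(-rT) = 9.9700 * 0.98560462 = 9.82647805
P = C - S*exp(-qT) + K*exp(-rT)
P = 1.1782 - 9.81000000 + 9.82647805 = 1.1947


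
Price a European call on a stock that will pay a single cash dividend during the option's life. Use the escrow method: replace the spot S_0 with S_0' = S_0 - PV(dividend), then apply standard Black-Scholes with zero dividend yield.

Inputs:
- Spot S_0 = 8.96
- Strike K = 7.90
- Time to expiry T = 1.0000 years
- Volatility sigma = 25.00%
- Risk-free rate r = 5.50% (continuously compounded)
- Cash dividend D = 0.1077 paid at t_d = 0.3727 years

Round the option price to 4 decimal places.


PV(D) = D * exp(-r * t_d) = 0.1077 * 0.97971017 = 0.10551478
S_0' = S_0 - PV(D) = 8.9600 - 0.10551478 = 8.85448522
d1 = (ln(S_0'/K) + (r + sigma^2/2)*T) / (sigma*sqrt(T)) = 0.80124550
d2 = d1 - sigma*sqrt(T) = 0.55124550
exp(-rT) = 0.94648515
N(d1) = 0.78850523; N(d2) = 0.70926730
C = S_0' * N(d1) - K * exp(-rT) * N(d2) = 8.85448522 * 0.78850523 - 7.9000 * 0.94648515 * 0.70926730 = 1.6785

Answer: Price = 1.6785


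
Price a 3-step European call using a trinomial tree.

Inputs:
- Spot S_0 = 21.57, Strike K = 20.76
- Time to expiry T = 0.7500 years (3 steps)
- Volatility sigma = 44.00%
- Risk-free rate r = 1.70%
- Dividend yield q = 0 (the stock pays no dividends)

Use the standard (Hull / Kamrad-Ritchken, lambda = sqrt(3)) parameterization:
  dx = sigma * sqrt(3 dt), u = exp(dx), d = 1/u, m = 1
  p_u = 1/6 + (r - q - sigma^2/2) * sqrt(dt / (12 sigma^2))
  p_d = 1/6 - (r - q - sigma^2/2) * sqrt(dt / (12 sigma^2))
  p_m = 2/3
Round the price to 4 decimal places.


dt = T/N = 0.250000; dx = sigma*sqrt(3*dt) = 0.381051
u = exp(dx) = 1.463823; d = 1/u = 0.683143
p_u = 0.140489, p_m = 0.666667, p_d = 0.192844
Discount per step: exp(-r*dt) = 0.995759
Stock lattice S(k, j) with j the centered position index:
  k=0: S(0,+0) = 21.5700
  k=1: S(1,-1) = 14.7354; S(1,+0) = 21.5700; S(1,+1) = 31.5747
  k=2: S(2,-2) = 10.0664; S(2,-1) = 14.7354; S(2,+0) = 21.5700; S(2,+1) = 31.5747; S(2,+2) = 46.2197
  k=3: S(3,-3) = 6.8768; S(3,-2) = 10.0664; S(3,-1) = 14.7354; S(3,+0) = 21.5700; S(3,+1) = 31.5747; S(3,+2) = 46.2197; S(3,+3) = 67.6574
Terminal payoffs V(N, j) = max(S_T - K, 0):
  V(3,-3) = 0.000000; V(3,-2) = 0.000000; V(3,-1) = 0.000000; V(3,+0) = 0.810000; V(3,+1) = 10.814652; V(3,+2) = 25.459686; V(3,+3) = 46.897417
Backward induction: V(k, j) = exp(-r*dt) * [p_u * V(k+1, j+1) + p_m * V(k+1, j) + p_d * V(k+1, j-1)]
  V(2,-2) = exp(-r*dt) * [p_u*0.000000 + p_m*0.000000 + p_d*0.000000] = 0.000000
  V(2,-1) = exp(-r*dt) * [p_u*0.810000 + p_m*0.000000 + p_d*0.000000] = 0.113314
  V(2,+0) = exp(-r*dt) * [p_u*10.814652 + p_m*0.810000 + p_d*0.000000] = 2.050607
  V(2,+1) = exp(-r*dt) * [p_u*25.459686 + p_m*10.814652 + p_d*0.810000] = 10.896371
  V(2,+2) = exp(-r*dt) * [p_u*46.897417 + p_m*25.459686 + p_d*10.814652] = 25.538473
  V(1,-1) = exp(-r*dt) * [p_u*2.050607 + p_m*0.113314 + p_d*0.000000] = 0.362088
  V(1,+0) = exp(-r*dt) * [p_u*10.896371 + p_m*2.050607 + p_d*0.113314] = 2.907362
  V(1,+1) = exp(-r*dt) * [p_u*25.538473 + p_m*10.896371 + p_d*2.050607] = 11.199871
  V(0,+0) = exp(-r*dt) * [p_u*11.199871 + p_m*2.907362 + p_d*0.362088] = 3.566338

Answer: Price = V(0,0) = 3.5663


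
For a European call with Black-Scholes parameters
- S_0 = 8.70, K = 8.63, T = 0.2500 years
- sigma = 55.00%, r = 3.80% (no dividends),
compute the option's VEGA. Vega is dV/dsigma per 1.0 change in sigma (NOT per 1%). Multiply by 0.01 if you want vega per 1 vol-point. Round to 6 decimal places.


Answer: Vega = 1.700550

Derivation:
d1 = 0.2014218930; d2 = -0.0735781070
phi(d1) = 0.3909311104; exp(-qT) = 1.0000000000; exp(-rT) = 0.9905449824
Vega = S * exp(-qT) * phi(d1) * sqrt(T) = 8.7000 * 1.0000000000 * 0.3909311104 * 0.5000000000 = 1.700550


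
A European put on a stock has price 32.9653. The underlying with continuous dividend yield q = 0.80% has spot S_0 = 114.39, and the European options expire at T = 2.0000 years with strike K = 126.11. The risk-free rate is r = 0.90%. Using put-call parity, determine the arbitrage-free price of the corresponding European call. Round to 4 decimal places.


Answer: Call price = 21.6793

Derivation:
Put-call parity: C - P = S_0 * exp(-qT) - K * exp(-rT).
S_0 * exp(-qT) = 114.3900 * 0.98412732 = 112.57432414
K * exp(-rT) = 126.1100 * 0.98216103 = 123.86032779
C = P + S*exp(-qT) - K*exp(-rT)
C = 32.9653 + 112.57432414 - 123.86032779 = 21.6793


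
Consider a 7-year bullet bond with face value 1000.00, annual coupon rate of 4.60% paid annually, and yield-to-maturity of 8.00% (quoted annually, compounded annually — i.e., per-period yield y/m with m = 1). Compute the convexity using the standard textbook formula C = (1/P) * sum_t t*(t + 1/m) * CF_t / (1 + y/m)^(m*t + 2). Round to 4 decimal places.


Answer: Convexity = 39.3482

Derivation:
Coupon per period c = face * coupon_rate / m = 46.000000
Periods per year m = 1; per-period yield y/m = 0.080000
Number of cashflows N = 7
Cashflows (t years, CF_t, discount factor 1/(1+y/m)^(m*t), PV):
  t = 1.0000: CF_t = 46.000000, DF = 0.925926, PV = 42.592593
  t = 2.0000: CF_t = 46.000000, DF = 0.857339, PV = 39.437586
  t = 3.0000: CF_t = 46.000000, DF = 0.793832, PV = 36.516283
  t = 4.0000: CF_t = 46.000000, DF = 0.735030, PV = 33.811373
  t = 5.0000: CF_t = 46.000000, DF = 0.680583, PV = 31.306827
  t = 6.0000: CF_t = 46.000000, DF = 0.630170, PV = 28.987803
  t = 7.0000: CF_t = 1046.000000, DF = 0.583490, PV = 610.330953
Price P = sum_t PV_t = 822.983418
Convexity numerator sum_t t*(t + 1/m) * CF_t / (1+y/m)^(m*t + 2):
  t = 1.0000: term = 73.032566
  t = 2.0000: term = 202.868239
  t = 3.0000: term = 375.681925
  t = 4.0000: term = 579.756057
  t = 5.0000: term = 805.216745
  t = 6.0000: term = 1043.799485
  t = 7.0000: term = 29302.583499
Convexity = (1/P) * sum = 32382.938516 / 822.983418 = 39.348227


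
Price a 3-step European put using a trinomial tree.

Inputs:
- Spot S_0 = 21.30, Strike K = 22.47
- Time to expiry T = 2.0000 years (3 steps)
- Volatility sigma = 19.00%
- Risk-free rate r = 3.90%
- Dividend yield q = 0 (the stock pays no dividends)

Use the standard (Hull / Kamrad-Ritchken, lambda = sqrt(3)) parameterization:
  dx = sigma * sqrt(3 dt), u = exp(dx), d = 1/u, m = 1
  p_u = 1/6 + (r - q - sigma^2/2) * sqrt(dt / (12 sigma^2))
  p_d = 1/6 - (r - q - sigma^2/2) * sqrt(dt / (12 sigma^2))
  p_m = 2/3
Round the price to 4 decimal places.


Answer: Price = V(0,0) = 1.9776

Derivation:
dt = T/N = 0.666667; dx = sigma*sqrt(3*dt) = 0.268701
u = exp(dx) = 1.308263; d = 1/u = 0.764372
p_u = 0.192656, p_m = 0.666667, p_d = 0.140677
Discount per step: exp(-r*dt) = 0.974335
Stock lattice S(k, j) with j the centered position index:
  k=0: S(0,+0) = 21.3000
  k=1: S(1,-1) = 16.2811; S(1,+0) = 21.3000; S(1,+1) = 27.8660
  k=2: S(2,-2) = 12.4448; S(2,-1) = 16.2811; S(2,+0) = 21.3000; S(2,+1) = 27.8660; S(2,+2) = 36.4561
  k=3: S(3,-3) = 9.5125; S(3,-2) = 12.4448; S(3,-1) = 16.2811; S(3,+0) = 21.3000; S(3,+1) = 27.8660; S(3,+2) = 36.4561; S(3,+3) = 47.6942
Terminal payoffs V(N, j) = max(K - S_T, 0):
  V(3,-3) = 12.957513; V(3,-2) = 10.025162; V(3,-1) = 6.188874; V(3,+0) = 1.170000; V(3,+1) = 0.000000; V(3,+2) = 0.000000; V(3,+3) = 0.000000
Backward induction: V(k, j) = exp(-r*dt) * [p_u * V(k+1, j+1) + p_m * V(k+1, j) + p_d * V(k+1, j-1)]
  V(2,-2) = exp(-r*dt) * [p_u*6.188874 + p_m*10.025162 + p_d*12.957513] = 9.449680
  V(2,-1) = exp(-r*dt) * [p_u*1.170000 + p_m*6.188874 + p_d*10.025162] = 5.613765
  V(2,+0) = exp(-r*dt) * [p_u*0.000000 + p_m*1.170000 + p_d*6.188874] = 1.608271
  V(2,+1) = exp(-r*dt) * [p_u*0.000000 + p_m*0.000000 + p_d*1.170000] = 0.160368
  V(2,+2) = exp(-r*dt) * [p_u*0.000000 + p_m*0.000000 + p_d*0.000000] = 0.000000
  V(1,-1) = exp(-r*dt) * [p_u*1.608271 + p_m*5.613765 + p_d*9.449680] = 5.243589
  V(1,+0) = exp(-r*dt) * [p_u*0.160368 + p_m*1.608271 + p_d*5.613765] = 1.844228
  V(1,+1) = exp(-r*dt) * [p_u*0.000000 + p_m*0.160368 + p_d*1.608271] = 0.324609
  V(0,+0) = exp(-r*dt) * [p_u*0.324609 + p_m*1.844228 + p_d*5.243589] = 1.977586


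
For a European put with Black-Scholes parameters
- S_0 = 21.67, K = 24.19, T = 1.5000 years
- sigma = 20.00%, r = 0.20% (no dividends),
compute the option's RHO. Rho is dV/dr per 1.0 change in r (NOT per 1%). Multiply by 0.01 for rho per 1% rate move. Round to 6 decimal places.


d1 = -0.3143940868; d2 = -0.5593430610
phi(d1) = 0.3797051099; exp(-qT) = 1.0000000000; exp(-rT) = 0.9970044955
N(-d2) = 0.7120361937
Rho = -K*T*exp(-rT)*N(-d2) = -24.1900 * 1.5000 * 0.9970044955 * 0.7120361937 = -25.758841

Answer: Rho = -25.758841


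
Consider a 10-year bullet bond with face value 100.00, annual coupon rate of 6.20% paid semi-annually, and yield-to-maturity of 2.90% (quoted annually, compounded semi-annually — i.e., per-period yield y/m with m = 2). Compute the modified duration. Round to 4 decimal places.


Answer: Modified duration = 7.8097

Derivation:
Coupon per period c = face * coupon_rate / m = 3.100000
Periods per year m = 2; per-period yield y/m = 0.014500
Number of cashflows N = 20
Cashflows (t years, CF_t, discount factor 1/(1+y/m)^(m*t), PV):
  t = 0.5000: CF_t = 3.100000, DF = 0.985707, PV = 3.055692
  t = 1.0000: CF_t = 3.100000, DF = 0.971619, PV = 3.012018
  t = 1.5000: CF_t = 3.100000, DF = 0.957732, PV = 2.968968
  t = 2.0000: CF_t = 3.100000, DF = 0.944043, PV = 2.926533
  t = 2.5000: CF_t = 3.100000, DF = 0.930550, PV = 2.884705
  t = 3.0000: CF_t = 3.100000, DF = 0.917250, PV = 2.843475
  t = 3.5000: CF_t = 3.100000, DF = 0.904140, PV = 2.802834
  t = 4.0000: CF_t = 3.100000, DF = 0.891217, PV = 2.762774
  t = 4.5000: CF_t = 3.100000, DF = 0.878479, PV = 2.723286
  t = 5.0000: CF_t = 3.100000, DF = 0.865923, PV = 2.684363
  t = 5.5000: CF_t = 3.100000, DF = 0.853547, PV = 2.645996
  t = 6.0000: CF_t = 3.100000, DF = 0.841347, PV = 2.608177
  t = 6.5000: CF_t = 3.100000, DF = 0.829322, PV = 2.570899
  t = 7.0000: CF_t = 3.100000, DF = 0.817469, PV = 2.534154
  t = 7.5000: CF_t = 3.100000, DF = 0.805785, PV = 2.497934
  t = 8.0000: CF_t = 3.100000, DF = 0.794268, PV = 2.462231
  t = 8.5000: CF_t = 3.100000, DF = 0.782916, PV = 2.427039
  t = 9.0000: CF_t = 3.100000, DF = 0.771726, PV = 2.392350
  t = 9.5000: CF_t = 3.100000, DF = 0.760696, PV = 2.358157
  t = 10.0000: CF_t = 103.100000, DF = 0.749823, PV = 77.306790
Price P = sum_t PV_t = 128.468375
First compute Macaulay numerator sum_t t * PV_t:
  t * PV_t at t = 0.5000: 1.527846
  t * PV_t at t = 1.0000: 3.012018
  t * PV_t at t = 1.5000: 4.453452
  t * PV_t at t = 2.0000: 5.853067
  t * PV_t at t = 2.5000: 7.211763
  t * PV_t at t = 3.0000: 8.530424
  t * PV_t at t = 3.5000: 9.809918
  t * PV_t at t = 4.0000: 11.051094
  t * PV_t at t = 4.5000: 12.254786
  t * PV_t at t = 5.0000: 13.421813
  t * PV_t at t = 5.5000: 14.552976
  t * PV_t at t = 6.0000: 15.649063
  t * PV_t at t = 6.5000: 16.710844
  t * PV_t at t = 7.0000: 17.739077
  t * PV_t at t = 7.5000: 18.734503
  t * PV_t at t = 8.0000: 19.697851
  t * PV_t at t = 8.5000: 20.629835
  t * PV_t at t = 9.0000: 21.531153
  t * PV_t at t = 9.5000: 22.402492
  t * PV_t at t = 10.0000: 773.067895
Macaulay duration D = 1017.841871 / 128.468375 = 7.922898
Modified duration = D / (1 + y/m) = 7.922898 / (1 + 0.014500) = 7.809658


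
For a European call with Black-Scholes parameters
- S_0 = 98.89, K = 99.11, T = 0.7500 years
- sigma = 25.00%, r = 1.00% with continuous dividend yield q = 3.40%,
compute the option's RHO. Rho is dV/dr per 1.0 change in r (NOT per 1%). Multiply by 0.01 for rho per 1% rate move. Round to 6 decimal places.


Answer: Rho = 30.993238

Derivation:
d1 = 0.0148507277; d2 = -0.2016556232
phi(d1) = 0.3988982906; exp(-qT) = 0.9748223790; exp(-rT) = 0.9925280548
N(d2) = 0.4200929787
Rho = K*T*exp(-rT)*N(d2) = 99.1100 * 0.7500 * 0.9925280548 * 0.4200929787 = 30.993238


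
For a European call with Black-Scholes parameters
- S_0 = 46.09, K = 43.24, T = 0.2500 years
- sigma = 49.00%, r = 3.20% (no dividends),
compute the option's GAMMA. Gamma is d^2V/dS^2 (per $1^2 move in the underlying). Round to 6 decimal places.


Answer: Gamma = 0.032405

Derivation:
d1 = 0.4156837305; d2 = 0.1706837305
phi(d1) = 0.3659220249; exp(-qT) = 1.0000000000; exp(-rT) = 0.9920319148
Gamma = exp(-qT) * phi(d1) / (S * sigma * sqrt(T)) = 1.0000000000 * 0.3659220249 / (46.0900 * 0.4900 * 0.5000000000) = 0.032405


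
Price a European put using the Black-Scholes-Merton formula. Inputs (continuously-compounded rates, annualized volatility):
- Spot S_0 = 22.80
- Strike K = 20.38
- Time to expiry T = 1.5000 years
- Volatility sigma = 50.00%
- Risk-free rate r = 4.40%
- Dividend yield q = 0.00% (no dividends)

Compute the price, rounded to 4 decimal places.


Answer: Price = 3.3804

Derivation:
d1 = (ln(S/K) + (r - q + 0.5*sigma^2) * T) / (sigma * sqrt(T)) = 0.59719623
d2 = d1 - sigma * sqrt(T) = -0.01517621
exp(-rT) = 0.93613086; exp(-qT) = 1.00000000
P = K * exp(-rT) * N(-d2) - S_0 * exp(-qT) * N(-d1)
N(-d1) = 0.27518819; N(-d2) = 0.50605420
P = 20.3800 * 0.93613086 * 0.50605420 - 22.8000 * 1.00000000 * 0.27518819 = 3.3804


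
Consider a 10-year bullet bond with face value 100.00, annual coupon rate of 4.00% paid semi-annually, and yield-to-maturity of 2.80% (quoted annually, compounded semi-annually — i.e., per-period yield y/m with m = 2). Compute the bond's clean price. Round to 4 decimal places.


Coupon per period c = face * coupon_rate / m = 2.000000
Periods per year m = 2; per-period yield y/m = 0.014000
Number of cashflows N = 20
Cashflows (t years, CF_t, discount factor 1/(1+y/m)^(m*t), PV):
  t = 0.5000: CF_t = 2.000000, DF = 0.986193, PV = 1.972387
  t = 1.0000: CF_t = 2.000000, DF = 0.972577, PV = 1.945154
  t = 1.5000: CF_t = 2.000000, DF = 0.959149, PV = 1.918298
  t = 2.0000: CF_t = 2.000000, DF = 0.945906, PV = 1.891813
  t = 2.5000: CF_t = 2.000000, DF = 0.932847, PV = 1.865693
  t = 3.0000: CF_t = 2.000000, DF = 0.919967, PV = 1.839934
  t = 3.5000: CF_t = 2.000000, DF = 0.907265, PV = 1.814531
  t = 4.0000: CF_t = 2.000000, DF = 0.894739, PV = 1.789478
  t = 4.5000: CF_t = 2.000000, DF = 0.882386, PV = 1.764771
  t = 5.0000: CF_t = 2.000000, DF = 0.870203, PV = 1.740405
  t = 5.5000: CF_t = 2.000000, DF = 0.858188, PV = 1.716376
  t = 6.0000: CF_t = 2.000000, DF = 0.846339, PV = 1.692679
  t = 6.5000: CF_t = 2.000000, DF = 0.834654, PV = 1.669308
  t = 7.0000: CF_t = 2.000000, DF = 0.823130, PV = 1.646261
  t = 7.5000: CF_t = 2.000000, DF = 0.811766, PV = 1.623531
  t = 8.0000: CF_t = 2.000000, DF = 0.800558, PV = 1.601116
  t = 8.5000: CF_t = 2.000000, DF = 0.789505, PV = 1.579010
  t = 9.0000: CF_t = 2.000000, DF = 0.778604, PV = 1.557209
  t = 9.5000: CF_t = 2.000000, DF = 0.767854, PV = 1.535709
  t = 10.0000: CF_t = 102.000000, DF = 0.757253, PV = 77.239788
Price P = sum_t PV_t = 110.403451

Answer: Price = 110.4035


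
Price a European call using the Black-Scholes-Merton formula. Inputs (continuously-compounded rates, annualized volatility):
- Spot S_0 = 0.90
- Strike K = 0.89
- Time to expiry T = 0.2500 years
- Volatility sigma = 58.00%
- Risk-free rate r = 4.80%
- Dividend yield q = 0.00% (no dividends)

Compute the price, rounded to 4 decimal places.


d1 = (ln(S/K) + (r - q + 0.5*sigma^2) * T) / (sigma * sqrt(T)) = 0.22490793
d2 = d1 - sigma * sqrt(T) = -0.06509207
exp(-rT) = 0.98807171; exp(-qT) = 1.00000000
C = S_0 * exp(-qT) * N(d1) - K * exp(-rT) * N(d2)
N(d1) = 0.58897455; N(d2) = 0.47405035
C = 0.9000 * 1.00000000 * 0.58897455 - 0.8900 * 0.98807171 * 0.47405035 = 0.1132

Answer: Price = 0.1132
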